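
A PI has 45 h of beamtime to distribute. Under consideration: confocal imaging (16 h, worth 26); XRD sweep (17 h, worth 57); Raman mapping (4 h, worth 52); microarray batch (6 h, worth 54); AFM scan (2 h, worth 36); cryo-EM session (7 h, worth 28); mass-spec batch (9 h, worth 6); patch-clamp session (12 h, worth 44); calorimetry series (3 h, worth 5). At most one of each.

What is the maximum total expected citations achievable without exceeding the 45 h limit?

The ratio heuristic lands on Raman mapping + microarray batch + AFM scan + cryo-EM session + mass-spec batch + patch-clamp session + calorimetry series (225) but leaves 2 h idle.
Dropping cryo-EM session and mass-spec batch frees 16 h; slotting in XRD sweep (17 h) lifts the total to 248 at 44 h.
Runner-up XRD sweep + Raman mapping + microarray batch + AFM scan + patch-clamp session tops out at 243.

248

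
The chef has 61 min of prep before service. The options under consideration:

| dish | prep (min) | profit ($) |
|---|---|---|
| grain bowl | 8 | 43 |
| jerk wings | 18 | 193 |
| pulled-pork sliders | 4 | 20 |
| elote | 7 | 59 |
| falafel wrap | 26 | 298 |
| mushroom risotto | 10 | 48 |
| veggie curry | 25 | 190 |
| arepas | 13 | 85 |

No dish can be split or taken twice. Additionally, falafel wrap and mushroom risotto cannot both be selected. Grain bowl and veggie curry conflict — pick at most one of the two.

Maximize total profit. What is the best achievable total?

Density check — falafel wrap 11.46, jerk wings 10.72, elote 8.43 are the best per min.
Greedy by ratio would take grain bowl + jerk wings + elote + falafel wrap: 59 min used, total 593.
Replace grain bowl and elote with pulled-pork sliders + arepas: the trade gains 3 net, giving 596 at 61 min.
Nothing else feasible within 61 min beats 596.

596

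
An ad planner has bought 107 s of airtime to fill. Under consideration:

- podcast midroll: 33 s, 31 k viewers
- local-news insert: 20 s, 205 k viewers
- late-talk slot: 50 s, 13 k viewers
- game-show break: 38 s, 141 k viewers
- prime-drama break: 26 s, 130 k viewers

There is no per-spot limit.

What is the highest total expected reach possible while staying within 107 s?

Best packing: 5×local-news insert — 100 s, 1025 total.
Nothing else within 107 s beats 1025.

1025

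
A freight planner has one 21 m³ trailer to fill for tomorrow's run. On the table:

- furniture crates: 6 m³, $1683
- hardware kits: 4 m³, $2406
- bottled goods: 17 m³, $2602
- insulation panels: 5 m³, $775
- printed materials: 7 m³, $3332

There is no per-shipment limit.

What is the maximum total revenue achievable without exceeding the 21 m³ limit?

The ratio ordering already packs tightly: 5×hardware kits, 20 m³, 12030.

12030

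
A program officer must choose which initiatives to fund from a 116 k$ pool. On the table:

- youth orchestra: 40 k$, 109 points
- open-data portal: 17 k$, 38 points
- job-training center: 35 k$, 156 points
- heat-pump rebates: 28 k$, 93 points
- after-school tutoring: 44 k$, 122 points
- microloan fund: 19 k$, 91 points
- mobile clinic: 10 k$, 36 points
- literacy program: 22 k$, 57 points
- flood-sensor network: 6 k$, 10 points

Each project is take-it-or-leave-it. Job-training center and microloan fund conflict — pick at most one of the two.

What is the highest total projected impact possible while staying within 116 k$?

394

Best packing: youth orchestra + job-training center + heat-pump rebates + mobile clinic — 113 k$, 394 total.
Runner-up job-training center + heat-pump rebates + after-school tutoring + flood-sensor network tops out at 381.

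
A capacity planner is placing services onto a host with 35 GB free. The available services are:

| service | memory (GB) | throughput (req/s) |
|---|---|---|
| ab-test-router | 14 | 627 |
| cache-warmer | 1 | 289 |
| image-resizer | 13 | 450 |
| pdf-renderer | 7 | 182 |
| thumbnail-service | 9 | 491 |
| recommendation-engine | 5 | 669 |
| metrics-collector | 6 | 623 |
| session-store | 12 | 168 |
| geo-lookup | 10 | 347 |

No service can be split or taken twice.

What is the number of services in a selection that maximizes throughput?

Optimal total is 2699.
For example ab-test-router + cache-warmer + thumbnail-service + recommendation-engine + metrics-collector achieves it, using 35 GB.
Any selection reaching 2699 contains exactly 5 services.

5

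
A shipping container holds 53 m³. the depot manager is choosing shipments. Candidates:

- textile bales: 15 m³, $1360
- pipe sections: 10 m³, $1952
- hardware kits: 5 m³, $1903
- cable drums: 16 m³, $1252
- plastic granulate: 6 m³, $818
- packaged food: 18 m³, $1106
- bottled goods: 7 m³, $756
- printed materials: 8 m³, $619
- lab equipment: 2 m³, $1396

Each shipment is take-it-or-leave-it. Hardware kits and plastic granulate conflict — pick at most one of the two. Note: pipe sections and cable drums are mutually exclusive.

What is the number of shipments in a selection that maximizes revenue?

Optimal total is 7986.
One optimal bundle: textile bales + pipe sections + hardware kits + bottled goods + printed materials + lab equipment (47 m³).
All optima have 6 shipments.

6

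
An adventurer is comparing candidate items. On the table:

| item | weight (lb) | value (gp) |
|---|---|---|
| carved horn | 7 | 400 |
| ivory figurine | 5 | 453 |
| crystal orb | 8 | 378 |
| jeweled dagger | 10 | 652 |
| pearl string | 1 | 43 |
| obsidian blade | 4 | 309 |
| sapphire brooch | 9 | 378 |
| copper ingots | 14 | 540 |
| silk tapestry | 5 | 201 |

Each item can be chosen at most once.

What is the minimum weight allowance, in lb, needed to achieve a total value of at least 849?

Need the lightest bundle worth ≥ 849.
carved horn + ivory figurine: 853 value at 12 lb.
Below 12 lb the best achievable stays under 849.

12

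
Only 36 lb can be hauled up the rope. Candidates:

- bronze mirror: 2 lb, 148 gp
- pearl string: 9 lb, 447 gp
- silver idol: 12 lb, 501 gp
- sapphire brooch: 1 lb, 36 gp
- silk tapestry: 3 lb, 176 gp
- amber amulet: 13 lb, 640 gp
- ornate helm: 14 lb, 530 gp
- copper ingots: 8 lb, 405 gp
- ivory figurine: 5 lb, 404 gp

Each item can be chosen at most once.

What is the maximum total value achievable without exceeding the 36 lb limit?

1932

Greedy by ratio would take bronze mirror + pearl string + sapphire brooch + silk tapestry + copper ingots + ivory figurine: 28 lb used, total 1616.
Replace bronze mirror and silk tapestry with amber amulet: the trade gains 316 net, giving 1932 at 36 lb.
Next best is bronze mirror + silver idol + sapphire brooch + silk tapestry + amber amulet + ivory figurine at 1905 (36 lb) — short by 27.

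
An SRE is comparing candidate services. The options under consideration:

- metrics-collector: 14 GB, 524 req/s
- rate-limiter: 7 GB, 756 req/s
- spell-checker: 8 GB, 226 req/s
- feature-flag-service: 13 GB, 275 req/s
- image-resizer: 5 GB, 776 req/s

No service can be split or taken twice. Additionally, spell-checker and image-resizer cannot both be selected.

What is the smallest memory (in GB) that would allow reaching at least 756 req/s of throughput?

5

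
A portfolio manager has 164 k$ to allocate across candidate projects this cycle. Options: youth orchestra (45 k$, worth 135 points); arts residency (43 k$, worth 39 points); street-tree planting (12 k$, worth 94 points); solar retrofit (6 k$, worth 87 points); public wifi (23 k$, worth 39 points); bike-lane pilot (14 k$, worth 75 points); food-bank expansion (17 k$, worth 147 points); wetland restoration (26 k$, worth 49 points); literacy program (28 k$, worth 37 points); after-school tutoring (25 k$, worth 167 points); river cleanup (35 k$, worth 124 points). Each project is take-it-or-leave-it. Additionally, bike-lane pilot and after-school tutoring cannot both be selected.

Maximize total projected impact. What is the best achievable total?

793

Density check — solar retrofit 14.50, food-bank expansion 8.65, street-tree planting 7.83 are the best per k$.
Taking youth orchestra + street-tree planting + solar retrofit + public wifi + food-bank expansion + after-school tutoring + river cleanup: 163 k$ used, 793 in projected impact.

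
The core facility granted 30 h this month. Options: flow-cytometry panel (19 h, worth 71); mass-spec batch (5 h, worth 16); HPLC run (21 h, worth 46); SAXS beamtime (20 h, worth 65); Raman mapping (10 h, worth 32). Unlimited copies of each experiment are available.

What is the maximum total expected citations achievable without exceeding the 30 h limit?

Taking flow-cytometry panel + 2×mass-spec batch: 29 h used, 103 in expected citations.
Every other selection either busts 30 h or fails to beat 103.

103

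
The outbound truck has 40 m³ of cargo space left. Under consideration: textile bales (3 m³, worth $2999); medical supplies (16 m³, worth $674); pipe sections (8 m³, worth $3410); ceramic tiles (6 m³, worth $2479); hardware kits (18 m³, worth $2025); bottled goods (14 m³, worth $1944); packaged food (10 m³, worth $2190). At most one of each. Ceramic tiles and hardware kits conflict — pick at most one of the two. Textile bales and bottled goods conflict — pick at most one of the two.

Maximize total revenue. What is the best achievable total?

Textile bales + pipe sections + ceramic tiles + packaged food uses 27 of the 40 m³ and totals 11078.

11078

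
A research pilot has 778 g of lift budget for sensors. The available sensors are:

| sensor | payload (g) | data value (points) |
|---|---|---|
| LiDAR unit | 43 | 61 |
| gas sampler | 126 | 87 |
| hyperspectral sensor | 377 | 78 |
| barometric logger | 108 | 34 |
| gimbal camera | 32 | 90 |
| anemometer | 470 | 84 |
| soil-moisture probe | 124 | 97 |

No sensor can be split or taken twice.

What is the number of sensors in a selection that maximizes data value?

5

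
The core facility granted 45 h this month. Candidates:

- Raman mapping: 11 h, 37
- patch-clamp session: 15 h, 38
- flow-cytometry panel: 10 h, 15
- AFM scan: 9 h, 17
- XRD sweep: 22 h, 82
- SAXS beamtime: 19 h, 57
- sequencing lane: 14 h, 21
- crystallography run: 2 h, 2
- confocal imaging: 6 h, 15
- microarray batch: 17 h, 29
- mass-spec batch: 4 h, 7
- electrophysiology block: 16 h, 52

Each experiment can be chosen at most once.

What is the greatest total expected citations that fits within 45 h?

149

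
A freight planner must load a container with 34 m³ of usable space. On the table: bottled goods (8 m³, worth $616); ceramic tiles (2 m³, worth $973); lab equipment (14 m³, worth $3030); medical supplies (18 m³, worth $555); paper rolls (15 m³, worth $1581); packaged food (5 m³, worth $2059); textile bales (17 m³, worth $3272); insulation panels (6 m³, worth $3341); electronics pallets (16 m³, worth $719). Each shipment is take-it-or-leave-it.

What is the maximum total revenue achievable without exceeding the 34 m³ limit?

9645

A density-first pass picks ceramic tiles + lab equipment + packaged food + insulation panels — 9403 at 27 m³.
Dropping lab equipment frees 14 m³; slotting in textile bales (17 m³) lifts the total to 9645 at 30 m³.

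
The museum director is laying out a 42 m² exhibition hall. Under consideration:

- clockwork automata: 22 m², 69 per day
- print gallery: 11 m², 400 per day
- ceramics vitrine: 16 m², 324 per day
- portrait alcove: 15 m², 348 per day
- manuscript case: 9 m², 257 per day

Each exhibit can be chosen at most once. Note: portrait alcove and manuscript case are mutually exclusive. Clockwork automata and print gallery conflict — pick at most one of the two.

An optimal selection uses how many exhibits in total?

The maximum expected visitors within 42 m² is 1072.
print gallery + ceramics vitrine + portrait alcove hits 1072 at 42 m².
Any selection reaching 1072 contains exactly 3 exhibits.

3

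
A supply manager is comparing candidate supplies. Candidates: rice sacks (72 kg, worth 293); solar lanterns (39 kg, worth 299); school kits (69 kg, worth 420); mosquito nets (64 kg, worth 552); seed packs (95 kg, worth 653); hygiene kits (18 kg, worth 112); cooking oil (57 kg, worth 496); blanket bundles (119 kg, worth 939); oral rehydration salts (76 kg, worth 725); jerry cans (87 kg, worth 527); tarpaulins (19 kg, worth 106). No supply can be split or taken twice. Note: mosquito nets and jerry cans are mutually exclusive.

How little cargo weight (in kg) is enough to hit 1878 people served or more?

Need the lightest bundle worth ≥ 1878.
mosquito nets + hygiene kits + cooking oil + oral rehydration salts reaches 1885 using 215 kg.
No combination under 215 kg hits 1878.

215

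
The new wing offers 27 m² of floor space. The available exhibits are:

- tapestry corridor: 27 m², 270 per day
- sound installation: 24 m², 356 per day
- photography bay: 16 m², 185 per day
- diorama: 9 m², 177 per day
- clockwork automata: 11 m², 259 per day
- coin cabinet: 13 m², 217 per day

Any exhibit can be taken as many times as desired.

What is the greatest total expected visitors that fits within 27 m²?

Taking the top-ratio exhibits first gives 2×clockwork automata for 518 (22 m²).
Replace 2×clockwork automata with 3×diorama: the trade gains 13 net, giving 531 at 27 m².
That's the maximum — no swap from here does better than 531.

531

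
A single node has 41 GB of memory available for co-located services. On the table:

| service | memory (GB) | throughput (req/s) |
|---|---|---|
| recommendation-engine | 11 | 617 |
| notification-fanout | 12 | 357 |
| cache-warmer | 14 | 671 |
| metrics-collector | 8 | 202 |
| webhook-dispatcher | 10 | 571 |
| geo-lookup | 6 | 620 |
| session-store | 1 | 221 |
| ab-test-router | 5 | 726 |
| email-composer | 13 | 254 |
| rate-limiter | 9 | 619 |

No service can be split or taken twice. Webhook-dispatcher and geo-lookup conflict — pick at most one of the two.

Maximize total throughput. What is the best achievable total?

3005

Recommendation-engine + metrics-collector + geo-lookup + session-store + ab-test-router + rate-limiter uses 40 of the 41 GB and totals 3005.
Runner-up cache-warmer + geo-lookup + session-store + ab-test-router + rate-limiter tops out at 2857.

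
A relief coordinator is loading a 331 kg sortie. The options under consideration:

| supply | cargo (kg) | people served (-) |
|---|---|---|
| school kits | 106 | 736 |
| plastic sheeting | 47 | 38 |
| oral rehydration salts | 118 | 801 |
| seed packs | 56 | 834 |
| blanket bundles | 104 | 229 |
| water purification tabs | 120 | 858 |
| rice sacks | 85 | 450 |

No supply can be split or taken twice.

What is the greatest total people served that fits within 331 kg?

2493

A density-first pass picks school kits + plastic sheeting + seed packs + water purification tabs — 2466 at 329 kg.
Replace school kits and plastic sheeting with oral rehydration salts: the trade gains 27 net, giving 2493 at 294 kg.
Every other selection either busts 331 kg or fails to beat 2493.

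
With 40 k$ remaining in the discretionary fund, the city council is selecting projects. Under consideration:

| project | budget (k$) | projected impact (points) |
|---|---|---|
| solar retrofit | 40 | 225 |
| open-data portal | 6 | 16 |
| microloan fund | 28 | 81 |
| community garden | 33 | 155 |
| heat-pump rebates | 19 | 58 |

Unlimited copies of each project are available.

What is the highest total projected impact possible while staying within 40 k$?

225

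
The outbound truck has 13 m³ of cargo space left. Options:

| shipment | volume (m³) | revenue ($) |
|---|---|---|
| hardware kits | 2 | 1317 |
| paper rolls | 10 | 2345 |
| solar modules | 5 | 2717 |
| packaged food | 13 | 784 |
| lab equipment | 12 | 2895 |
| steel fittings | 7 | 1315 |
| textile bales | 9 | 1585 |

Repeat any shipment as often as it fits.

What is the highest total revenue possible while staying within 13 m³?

7985

The ratio heuristic lands on 6×hardware kits (7902) but leaves 1 m³ idle.
Dropping 2×hardware kits frees 4 m³; slotting in solar modules (5 m³) lifts the total to 7985 at 13 m³.
No other feasible combination exceeds 7985.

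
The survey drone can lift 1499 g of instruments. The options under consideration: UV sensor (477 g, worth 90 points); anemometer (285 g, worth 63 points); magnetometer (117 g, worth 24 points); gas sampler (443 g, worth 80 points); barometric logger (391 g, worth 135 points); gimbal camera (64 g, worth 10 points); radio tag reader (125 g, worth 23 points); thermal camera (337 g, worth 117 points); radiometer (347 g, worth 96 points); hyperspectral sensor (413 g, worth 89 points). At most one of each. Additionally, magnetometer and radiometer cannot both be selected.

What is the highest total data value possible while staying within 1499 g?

Density check — thermal camera 0.35, barometric logger 0.35, radiometer 0.28, anemometer 0.22 are the best per g.
Best packing: barometric logger + thermal camera + radiometer + hyperspectral sensor — 1488 g, 437 total.
The closest alternative, anemometer + barometric logger + radio tag reader + thermal camera + radiometer, reaches only 434.

437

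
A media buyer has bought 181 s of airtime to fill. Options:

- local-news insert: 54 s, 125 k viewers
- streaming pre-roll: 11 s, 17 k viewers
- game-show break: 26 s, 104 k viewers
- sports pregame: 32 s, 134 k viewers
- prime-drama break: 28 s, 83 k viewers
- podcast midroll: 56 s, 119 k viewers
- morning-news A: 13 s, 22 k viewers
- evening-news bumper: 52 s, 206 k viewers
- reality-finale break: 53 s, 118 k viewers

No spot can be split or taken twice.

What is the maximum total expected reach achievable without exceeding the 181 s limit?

591

Ranking by ratio (expected reach/s): sports pregame 4.19, game-show break 4.00, evening-news bumper 3.96, prime-drama break 2.96.
Taking the top-ratio spots first gives streaming pre-roll + game-show break + sports pregame + prime-drama break + morning-news A + evening-news bumper for 566 (162 s).
The 39 s tied up in streaming pre-roll and prime-drama break is better spent on local-news insert — total rises to 591 (177 s).
Every other selection either busts 181 s or fails to beat 591.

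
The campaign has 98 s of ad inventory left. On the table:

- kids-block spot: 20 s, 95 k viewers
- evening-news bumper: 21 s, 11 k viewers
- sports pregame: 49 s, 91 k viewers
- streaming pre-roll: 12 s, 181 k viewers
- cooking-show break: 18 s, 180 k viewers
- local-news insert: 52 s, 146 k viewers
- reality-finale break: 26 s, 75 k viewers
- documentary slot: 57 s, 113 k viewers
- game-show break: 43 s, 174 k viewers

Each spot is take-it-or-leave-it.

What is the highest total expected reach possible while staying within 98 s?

Ranking by ratio (expected reach/s): streaming pre-roll 15.08, cooking-show break 10.00, kids-block spot 4.75.
The ratio ordering already packs tightly: kids-block spot + streaming pre-roll + cooking-show break + game-show break, 93 s, 630.
Runner-up evening-news bumper + streaming pre-roll + cooking-show break + game-show break tops out at 546.

630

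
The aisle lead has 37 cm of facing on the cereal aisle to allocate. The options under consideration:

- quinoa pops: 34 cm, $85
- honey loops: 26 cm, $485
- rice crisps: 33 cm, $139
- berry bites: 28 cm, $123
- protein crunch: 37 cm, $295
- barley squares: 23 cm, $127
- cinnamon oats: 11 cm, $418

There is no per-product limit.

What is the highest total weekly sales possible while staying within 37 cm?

3×cinnamon oats uses 33 of the 37 cm and totals 1254.
No other feasible combination exceeds 1254.

1254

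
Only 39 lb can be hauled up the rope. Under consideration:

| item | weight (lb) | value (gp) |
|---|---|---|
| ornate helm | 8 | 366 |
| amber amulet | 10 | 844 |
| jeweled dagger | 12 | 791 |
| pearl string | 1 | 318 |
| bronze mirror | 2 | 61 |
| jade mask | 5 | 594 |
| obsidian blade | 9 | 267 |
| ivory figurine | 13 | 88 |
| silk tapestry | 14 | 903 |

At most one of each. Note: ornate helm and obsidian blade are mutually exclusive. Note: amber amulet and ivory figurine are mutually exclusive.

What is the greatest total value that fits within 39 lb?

Filling by ratio: ornate helm + amber amulet + jeweled dagger + pearl string + bronze mirror + jade mask for 2974, with 1 lb left unused.
Dropping jeweled dagger and bronze mirror frees 14 lb; slotting in silk tapestry (14 lb) lifts the total to 3025 at 38 lb.
Next best is ornate helm + amber amulet + jeweled dagger + pearl string + bronze mirror + jade mask at 2974 (38 lb) — short by 51.

3025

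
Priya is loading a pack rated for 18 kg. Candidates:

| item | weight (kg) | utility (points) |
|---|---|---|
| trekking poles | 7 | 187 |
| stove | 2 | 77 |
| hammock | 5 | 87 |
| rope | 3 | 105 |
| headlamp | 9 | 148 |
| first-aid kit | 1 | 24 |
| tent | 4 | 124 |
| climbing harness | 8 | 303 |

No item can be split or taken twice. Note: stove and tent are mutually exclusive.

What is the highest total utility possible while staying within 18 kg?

Trekking poles + rope + climbing harness uses 18 of the 18 kg and totals 595.

595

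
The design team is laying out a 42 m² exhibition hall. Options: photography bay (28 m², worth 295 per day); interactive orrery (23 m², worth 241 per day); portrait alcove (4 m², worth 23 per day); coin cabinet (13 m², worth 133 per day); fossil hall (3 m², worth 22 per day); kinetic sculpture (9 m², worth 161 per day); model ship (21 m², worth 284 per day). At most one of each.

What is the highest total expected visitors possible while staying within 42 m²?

Ranking by ratio (expected visitors/m²): kinetic sculpture 17.89, model ship 13.52, photography bay 10.54, interactive orrery 10.48.
Best packing: portrait alcove + fossil hall + kinetic sculpture + model ship — 37 m², 490 total.
Next best is photography bay + portrait alcove + kinetic sculpture at 479 (41 m²) — short by 11.

490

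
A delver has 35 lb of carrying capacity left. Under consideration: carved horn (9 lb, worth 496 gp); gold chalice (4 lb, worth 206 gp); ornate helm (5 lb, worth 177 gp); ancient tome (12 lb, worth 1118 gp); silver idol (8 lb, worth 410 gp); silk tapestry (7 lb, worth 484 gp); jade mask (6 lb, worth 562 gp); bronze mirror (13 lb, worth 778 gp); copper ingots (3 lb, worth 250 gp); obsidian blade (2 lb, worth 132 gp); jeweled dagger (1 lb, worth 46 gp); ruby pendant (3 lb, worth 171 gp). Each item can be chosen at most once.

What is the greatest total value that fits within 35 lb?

2798

A density-first pass picks ancient tome + silk tapestry + jade mask + copper ingots + obsidian blade + jeweled dagger + ruby pendant — 2763 at 34 lb.
The 3 lb tied up in ruby pendant is better spent on gold chalice — total rises to 2798 (35 lb).
An exhaustive check of the 4096 subsets confirms 2798.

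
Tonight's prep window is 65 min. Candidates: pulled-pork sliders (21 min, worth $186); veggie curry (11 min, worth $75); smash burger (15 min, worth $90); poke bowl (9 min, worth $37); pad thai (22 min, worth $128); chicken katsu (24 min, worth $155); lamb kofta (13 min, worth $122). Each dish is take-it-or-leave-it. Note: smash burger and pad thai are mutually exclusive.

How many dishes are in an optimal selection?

Best achievable profit is 473.
pulled-pork sliders + veggie curry + smash burger + lamb kofta hits 473 at 60 min.
All optima have 4 dishes.

4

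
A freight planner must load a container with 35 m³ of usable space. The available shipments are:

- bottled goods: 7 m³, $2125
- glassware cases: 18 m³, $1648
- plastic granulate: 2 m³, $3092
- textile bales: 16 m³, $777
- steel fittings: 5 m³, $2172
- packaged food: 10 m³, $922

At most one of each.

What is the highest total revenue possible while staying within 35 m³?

9037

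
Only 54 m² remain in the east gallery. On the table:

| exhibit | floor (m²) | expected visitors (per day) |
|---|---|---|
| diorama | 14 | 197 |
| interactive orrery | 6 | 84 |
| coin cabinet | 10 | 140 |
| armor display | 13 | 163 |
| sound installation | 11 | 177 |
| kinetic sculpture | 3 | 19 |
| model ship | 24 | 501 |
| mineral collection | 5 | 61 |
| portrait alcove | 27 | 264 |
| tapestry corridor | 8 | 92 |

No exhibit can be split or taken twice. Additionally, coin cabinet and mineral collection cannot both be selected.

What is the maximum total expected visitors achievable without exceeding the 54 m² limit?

936

By expected visitors per m²: model ship 20.88, sound installation 16.09, diorama 14.07, interactive orrery 14.00 lead.
The ratio ordering already packs tightly: diorama + sound installation + model ship + mineral collection, 54 m², 936.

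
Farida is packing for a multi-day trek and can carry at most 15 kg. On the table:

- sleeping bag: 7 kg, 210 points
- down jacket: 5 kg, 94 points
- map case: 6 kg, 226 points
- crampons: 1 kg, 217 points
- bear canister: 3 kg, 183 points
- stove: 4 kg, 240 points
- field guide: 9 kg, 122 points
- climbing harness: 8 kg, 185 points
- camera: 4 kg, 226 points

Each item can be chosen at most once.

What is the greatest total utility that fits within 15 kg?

909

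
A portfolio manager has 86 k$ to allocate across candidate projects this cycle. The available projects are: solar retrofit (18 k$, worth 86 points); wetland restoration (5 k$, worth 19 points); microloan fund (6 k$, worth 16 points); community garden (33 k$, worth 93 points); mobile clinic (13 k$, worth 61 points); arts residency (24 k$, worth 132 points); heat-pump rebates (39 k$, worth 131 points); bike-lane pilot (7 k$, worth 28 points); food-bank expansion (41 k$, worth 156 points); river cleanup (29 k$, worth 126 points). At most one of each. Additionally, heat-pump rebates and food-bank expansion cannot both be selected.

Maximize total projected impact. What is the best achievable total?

405

Solar retrofit + mobile clinic + arts residency + river cleanup uses 84 of the 86 k$ and totals 405.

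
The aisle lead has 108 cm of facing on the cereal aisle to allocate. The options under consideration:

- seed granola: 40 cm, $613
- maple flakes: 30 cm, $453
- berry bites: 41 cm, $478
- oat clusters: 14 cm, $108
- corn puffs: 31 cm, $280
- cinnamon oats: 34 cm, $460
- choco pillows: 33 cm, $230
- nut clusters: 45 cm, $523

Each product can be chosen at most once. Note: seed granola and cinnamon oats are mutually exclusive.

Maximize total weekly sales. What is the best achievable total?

Best packing: maple flakes + berry bites + cinnamon oats — 105 cm, 1391 total.
Every other selection either busts 108 cm or breaks a pairing rule or fails to beat 1391.

1391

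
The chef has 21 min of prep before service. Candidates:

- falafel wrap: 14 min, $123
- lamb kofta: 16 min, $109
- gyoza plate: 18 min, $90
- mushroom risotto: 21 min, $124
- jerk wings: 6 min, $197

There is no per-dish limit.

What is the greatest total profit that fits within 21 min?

591

3×jerk wings uses 18 of the 21 min and totals 591.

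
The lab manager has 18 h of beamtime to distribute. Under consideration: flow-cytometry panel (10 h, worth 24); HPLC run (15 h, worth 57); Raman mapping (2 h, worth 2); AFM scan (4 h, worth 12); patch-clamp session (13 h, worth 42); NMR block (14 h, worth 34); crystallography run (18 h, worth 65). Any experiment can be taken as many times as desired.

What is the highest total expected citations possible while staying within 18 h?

Density check — HPLC run 3.80, crystallography run 3.61, patch-clamp session 3.23 are the best per h.
Greedy by ratio would take HPLC run + Raman mapping: 17 h used, total 59.
Dropping HPLC run and Raman mapping frees 17 h; slotting in crystallography run (18 h) lifts the total to 65 at 18 h.
Nothing else within 18 h beats 65.

65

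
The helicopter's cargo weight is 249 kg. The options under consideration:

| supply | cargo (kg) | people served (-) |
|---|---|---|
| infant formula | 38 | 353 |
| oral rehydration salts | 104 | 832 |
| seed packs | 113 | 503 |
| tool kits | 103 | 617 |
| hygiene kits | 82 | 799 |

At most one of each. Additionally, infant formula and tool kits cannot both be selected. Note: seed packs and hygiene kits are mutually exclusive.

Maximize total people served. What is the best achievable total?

1984

By people served per kg: hygiene kits 9.74, infant formula 9.29, oral rehydration salts 8.00, tool kits 5.99 lead.
The ratio ordering already packs tightly: infant formula + oral rehydration salts + hygiene kits, 224 kg, 1984.
The closest alternative, oral rehydration salts + hygiene kits, reaches only 1631.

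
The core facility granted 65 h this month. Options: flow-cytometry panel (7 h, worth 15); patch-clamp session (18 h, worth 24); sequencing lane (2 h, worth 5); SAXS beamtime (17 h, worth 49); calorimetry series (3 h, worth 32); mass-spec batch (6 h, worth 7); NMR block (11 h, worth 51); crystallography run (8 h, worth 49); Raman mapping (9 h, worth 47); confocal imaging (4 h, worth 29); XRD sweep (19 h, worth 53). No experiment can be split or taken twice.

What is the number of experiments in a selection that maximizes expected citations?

Best achievable expected citations is 281.
For example flow-cytometry panel + sequencing lane + calorimetry series + NMR block + crystallography run + Raman mapping + confocal imaging + XRD sweep achieves it, using 63 h.
Every optimal selection uses 8 experiments.

8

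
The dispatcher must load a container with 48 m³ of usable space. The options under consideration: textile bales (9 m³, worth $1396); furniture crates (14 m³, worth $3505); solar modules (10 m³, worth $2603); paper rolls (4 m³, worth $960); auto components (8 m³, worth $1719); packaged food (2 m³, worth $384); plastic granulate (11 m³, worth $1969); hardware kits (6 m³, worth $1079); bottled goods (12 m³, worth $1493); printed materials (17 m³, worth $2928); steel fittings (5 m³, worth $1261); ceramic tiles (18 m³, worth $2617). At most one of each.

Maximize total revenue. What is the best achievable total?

11127

Taking the top-ratio shipments first gives furniture crates + solar modules + paper rolls + auto components + packaged food + steel fittings for 10432 (43 m³).
Dropping packaged food frees 2 m³; slotting in hardware kits (6 m³) lifts the total to 11127 at 47 m³.
The closest alternative, furniture crates + solar modules + auto components + plastic granulate + steel fittings, reaches only 11057.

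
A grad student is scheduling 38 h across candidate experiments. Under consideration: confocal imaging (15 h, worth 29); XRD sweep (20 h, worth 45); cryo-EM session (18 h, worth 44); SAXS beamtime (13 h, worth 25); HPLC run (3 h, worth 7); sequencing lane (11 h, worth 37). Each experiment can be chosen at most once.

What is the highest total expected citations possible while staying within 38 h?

89

Filling by ratio: cryo-EM session + HPLC run + sequencing lane for 88, with 6 h left unused.
Replace HPLC run and sequencing lane with XRD sweep: the trade gains 1 net, giving 89 at 38 h.
No other feasible combination exceeds 89.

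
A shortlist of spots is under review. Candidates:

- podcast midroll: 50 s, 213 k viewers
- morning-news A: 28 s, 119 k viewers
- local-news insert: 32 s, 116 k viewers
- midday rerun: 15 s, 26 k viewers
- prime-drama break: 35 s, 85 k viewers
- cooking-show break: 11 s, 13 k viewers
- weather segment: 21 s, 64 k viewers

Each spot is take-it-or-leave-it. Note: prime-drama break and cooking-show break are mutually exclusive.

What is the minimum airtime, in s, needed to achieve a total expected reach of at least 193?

50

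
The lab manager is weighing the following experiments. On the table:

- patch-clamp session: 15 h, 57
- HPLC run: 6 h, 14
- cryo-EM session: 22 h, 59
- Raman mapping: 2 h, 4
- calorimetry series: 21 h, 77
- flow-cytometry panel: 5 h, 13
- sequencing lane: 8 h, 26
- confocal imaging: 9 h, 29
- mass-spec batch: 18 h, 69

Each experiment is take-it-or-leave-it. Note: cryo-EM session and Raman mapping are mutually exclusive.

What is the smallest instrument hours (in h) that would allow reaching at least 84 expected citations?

24

Look for the lowest-instrument combination reaching 84.
patch-clamp session + confocal imaging reaches 86 using 24 h.
Below 24 h the best achievable stays under 84.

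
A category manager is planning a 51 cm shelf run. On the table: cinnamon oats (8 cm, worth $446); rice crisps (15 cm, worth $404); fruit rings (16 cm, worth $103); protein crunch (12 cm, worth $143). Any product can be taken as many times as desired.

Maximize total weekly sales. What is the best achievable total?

Ranking by ratio (weekly sales/cm): cinnamon oats 55.75, rice crisps 26.93, protein crunch 11.92.
The ratio ordering already packs tightly: 6×cinnamon oats, 48 cm, 2676.
Every other selection either busts 51 cm or fails to beat 2676.

2676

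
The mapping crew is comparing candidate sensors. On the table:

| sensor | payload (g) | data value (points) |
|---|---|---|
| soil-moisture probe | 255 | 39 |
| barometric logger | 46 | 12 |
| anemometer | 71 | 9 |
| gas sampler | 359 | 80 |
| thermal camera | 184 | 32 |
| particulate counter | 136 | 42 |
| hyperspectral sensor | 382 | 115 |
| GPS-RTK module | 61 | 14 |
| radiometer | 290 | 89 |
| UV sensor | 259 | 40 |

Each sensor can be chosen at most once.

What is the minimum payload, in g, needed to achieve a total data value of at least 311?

Minimise g subject to total data value ≥ 311.
Taking gas sampler + particulate counter + hyperspectral sensor + radiometer gives 326 (≥ 311) for 1167 g.
Any bundle with less than 1167 g falls short of 311.

1167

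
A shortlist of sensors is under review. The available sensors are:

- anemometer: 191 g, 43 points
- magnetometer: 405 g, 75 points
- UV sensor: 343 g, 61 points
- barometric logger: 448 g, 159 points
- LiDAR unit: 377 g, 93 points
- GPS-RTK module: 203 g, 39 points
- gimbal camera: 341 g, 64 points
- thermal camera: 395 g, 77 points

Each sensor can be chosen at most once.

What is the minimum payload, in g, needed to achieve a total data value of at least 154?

Look for the lowest-payload combination reaching 154.
barometric logger reaches 159 using 448 g.
Any bundle with less than 448 g falls short of 154.

448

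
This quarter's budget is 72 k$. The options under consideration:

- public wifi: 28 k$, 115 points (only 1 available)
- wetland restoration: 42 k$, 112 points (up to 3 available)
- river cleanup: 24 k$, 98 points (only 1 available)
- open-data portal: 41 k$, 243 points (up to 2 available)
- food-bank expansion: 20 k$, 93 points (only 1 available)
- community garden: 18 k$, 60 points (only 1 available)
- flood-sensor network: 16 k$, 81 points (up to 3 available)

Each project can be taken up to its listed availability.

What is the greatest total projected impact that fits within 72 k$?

358

Ranking by ratio (projected impact/k$): open-data portal 5.93, flood-sensor network 5.06, food-bank expansion 4.65, public wifi 4.11.
Taking the top-ratio projects first gives open-data portal + flood-sensor network for 324 (57 k$).
The 16 k$ tied up in flood-sensor network is better spent on public wifi — total rises to 358 (69 k$).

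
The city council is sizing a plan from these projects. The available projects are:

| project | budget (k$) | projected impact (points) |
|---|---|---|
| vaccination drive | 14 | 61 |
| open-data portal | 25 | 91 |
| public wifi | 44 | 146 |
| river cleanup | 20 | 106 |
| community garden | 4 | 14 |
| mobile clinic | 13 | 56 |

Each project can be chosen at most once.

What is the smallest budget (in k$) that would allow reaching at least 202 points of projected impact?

47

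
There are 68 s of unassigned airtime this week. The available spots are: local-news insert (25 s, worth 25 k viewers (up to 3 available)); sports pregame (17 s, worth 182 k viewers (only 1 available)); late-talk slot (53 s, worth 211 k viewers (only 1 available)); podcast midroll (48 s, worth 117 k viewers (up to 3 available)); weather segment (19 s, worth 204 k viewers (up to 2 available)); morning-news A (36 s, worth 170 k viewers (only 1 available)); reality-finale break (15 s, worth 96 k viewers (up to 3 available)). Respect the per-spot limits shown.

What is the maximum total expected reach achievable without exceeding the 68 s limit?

The ratio heuristic lands on sports pregame + 2×weather segment (590) but leaves 13 s idle.
The 17 s tied up in sports pregame is better spent on 2×reality-finale break — total rises to 600 (68 s).
Nothing else within 68 s beats 600.

600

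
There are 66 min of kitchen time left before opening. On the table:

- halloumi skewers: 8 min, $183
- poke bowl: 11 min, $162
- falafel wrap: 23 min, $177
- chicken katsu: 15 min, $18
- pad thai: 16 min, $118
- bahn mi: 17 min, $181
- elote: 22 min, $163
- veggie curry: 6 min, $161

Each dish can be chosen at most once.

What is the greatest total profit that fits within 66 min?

864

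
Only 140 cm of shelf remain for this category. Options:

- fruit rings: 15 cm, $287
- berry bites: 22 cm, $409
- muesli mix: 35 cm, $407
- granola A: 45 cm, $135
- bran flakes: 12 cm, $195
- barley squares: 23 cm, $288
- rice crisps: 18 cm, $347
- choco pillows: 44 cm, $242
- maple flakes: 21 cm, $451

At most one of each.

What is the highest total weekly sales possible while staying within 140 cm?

Density check — maple flakes 21.48, rice crisps 19.28, fruit rings 19.13, berry bites 18.59 are the best per cm.
Filling by ratio: fruit rings + berry bites + bran flakes + barley squares + rice crisps + maple flakes for 1977, with 29 cm left unused.
Replace bran flakes with muesli mix: the trade gains 212 net, giving 2189 at 134 cm.
An exhaustive check of the 512 subsets confirms 2189.

2189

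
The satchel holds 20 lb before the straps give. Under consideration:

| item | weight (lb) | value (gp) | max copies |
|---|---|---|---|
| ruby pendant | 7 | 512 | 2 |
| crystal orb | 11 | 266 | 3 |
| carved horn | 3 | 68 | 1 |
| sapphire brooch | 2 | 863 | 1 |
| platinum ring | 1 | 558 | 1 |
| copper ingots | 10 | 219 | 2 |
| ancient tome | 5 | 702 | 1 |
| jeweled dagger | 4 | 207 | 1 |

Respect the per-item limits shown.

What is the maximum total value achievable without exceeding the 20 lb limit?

2842

The ratio ordering already packs tightly: ruby pendant + sapphire brooch + platinum ring + ancient tome + jeweled dagger, 19 lb, 2842.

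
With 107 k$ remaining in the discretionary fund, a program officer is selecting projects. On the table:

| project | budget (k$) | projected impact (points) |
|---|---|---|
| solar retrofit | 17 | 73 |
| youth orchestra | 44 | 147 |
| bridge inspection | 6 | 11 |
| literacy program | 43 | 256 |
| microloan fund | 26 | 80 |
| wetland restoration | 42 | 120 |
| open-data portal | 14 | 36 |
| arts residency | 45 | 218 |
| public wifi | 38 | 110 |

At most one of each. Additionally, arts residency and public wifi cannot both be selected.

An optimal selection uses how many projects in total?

The maximum projected impact within 107 k$ is 547.
For example solar retrofit + literacy program + arts residency achieves it, using 105 k$.
Any selection reaching 547 contains exactly 3 projects.

3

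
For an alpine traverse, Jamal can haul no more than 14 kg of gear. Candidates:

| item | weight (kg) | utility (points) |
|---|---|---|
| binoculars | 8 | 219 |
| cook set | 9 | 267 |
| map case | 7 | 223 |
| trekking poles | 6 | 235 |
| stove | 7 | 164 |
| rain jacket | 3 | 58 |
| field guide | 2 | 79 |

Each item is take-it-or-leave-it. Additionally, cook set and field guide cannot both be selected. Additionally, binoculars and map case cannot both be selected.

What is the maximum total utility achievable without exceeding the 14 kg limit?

458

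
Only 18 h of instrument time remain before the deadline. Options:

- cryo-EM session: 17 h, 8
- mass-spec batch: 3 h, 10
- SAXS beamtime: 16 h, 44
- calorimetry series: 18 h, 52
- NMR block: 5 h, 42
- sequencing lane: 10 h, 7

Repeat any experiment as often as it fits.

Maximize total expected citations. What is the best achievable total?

Best packing: mass-spec batch + 3×NMR block — 18 h, 136 total.

136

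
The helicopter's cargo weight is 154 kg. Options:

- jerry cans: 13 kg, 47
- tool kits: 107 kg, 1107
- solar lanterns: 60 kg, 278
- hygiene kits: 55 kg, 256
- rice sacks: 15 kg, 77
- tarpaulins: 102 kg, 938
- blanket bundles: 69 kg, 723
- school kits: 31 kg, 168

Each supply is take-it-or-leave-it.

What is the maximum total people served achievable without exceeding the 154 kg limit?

1352

Taking the top-ratio supplies first gives jerry cans + rice sacks + blanket bundles + school kits for 1015 (128 kg).
Dropping jerry cans and blanket bundles frees 82 kg; slotting in tool kits (107 kg) lifts the total to 1352 at 153 kg.
No other feasible combination exceeds 1352.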